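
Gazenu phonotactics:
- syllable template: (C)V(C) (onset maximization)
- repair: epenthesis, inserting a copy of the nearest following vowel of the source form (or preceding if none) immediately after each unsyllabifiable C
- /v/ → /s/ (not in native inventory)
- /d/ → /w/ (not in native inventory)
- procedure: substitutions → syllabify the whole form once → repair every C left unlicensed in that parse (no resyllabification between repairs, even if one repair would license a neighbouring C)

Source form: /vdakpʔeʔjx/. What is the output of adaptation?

Substitution: /v/ → /s/, /d/ → /w/, giving /swakpʔeʔjx/.
Under (C)V(C), the unsyllabifiable consonants are /s/, /p/, /j/, /x/ (at most one coda consonant is licensed; onsets are limited to one consonant).
Each unlicensed consonant becomes the onset of a new syllable: /s/ → /sa/, /p/ → /pe/, /j/ → /je/, /x/ → /xe/.

sawakpeʔeʔjexe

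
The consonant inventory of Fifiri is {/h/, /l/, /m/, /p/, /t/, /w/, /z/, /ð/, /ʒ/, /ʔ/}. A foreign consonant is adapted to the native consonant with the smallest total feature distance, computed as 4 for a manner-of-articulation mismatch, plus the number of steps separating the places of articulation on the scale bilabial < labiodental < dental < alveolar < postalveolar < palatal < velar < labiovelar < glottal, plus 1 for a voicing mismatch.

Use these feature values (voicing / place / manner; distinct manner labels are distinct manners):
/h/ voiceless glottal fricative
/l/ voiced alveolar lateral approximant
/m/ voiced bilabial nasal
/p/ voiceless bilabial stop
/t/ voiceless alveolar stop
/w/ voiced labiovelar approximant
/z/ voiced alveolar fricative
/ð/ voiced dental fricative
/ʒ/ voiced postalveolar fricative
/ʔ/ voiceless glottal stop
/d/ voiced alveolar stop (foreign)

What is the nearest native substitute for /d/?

/t/ is closest: same manner (stop), place distance 0 (alveolar→alveolar), voicing differs (+1); total 1. Next closest is /l/ at distance 4.

t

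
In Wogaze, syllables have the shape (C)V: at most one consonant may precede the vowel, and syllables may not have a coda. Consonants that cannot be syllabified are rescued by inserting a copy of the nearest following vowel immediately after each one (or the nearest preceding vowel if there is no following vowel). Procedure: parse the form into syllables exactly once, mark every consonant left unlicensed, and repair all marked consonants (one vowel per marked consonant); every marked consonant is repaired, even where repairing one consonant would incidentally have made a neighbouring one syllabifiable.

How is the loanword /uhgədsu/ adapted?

Under (C)V, the unsyllabifiable consonants are /h/, /d/ (no codas are permitted; onsets are limited to one consonant).
Each unlicensed consonant becomes the onset of a new syllable: /h/ → /hə/, /d/ → /du/.

uhəgədusu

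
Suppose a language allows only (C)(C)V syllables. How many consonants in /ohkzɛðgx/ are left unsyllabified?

4

Under (C)(C)V, the unsyllabifiable consonants are /h/, /ð/, /g/, /x/ (no codas are permitted; onsets may contain at most 2 consonants).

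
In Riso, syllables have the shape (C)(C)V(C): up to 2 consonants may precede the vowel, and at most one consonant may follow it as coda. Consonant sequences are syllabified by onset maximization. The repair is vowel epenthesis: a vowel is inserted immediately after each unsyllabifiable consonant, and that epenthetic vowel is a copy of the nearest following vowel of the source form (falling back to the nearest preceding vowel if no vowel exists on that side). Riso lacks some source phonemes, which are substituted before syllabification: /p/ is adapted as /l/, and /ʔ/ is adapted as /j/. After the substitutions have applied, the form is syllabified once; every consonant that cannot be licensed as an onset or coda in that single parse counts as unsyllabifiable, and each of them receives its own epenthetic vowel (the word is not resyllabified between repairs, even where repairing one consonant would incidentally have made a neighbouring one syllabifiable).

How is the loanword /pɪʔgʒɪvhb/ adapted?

lɪjgʒɪvhɪbɪ

Substitution: /p/ → /l/, /ʔ/ → /j/, giving /lɪjgʒɪvhb/.
The consonants /h/, /b/ cannot be parsed into a legal (C)(C)V(C) syllable (at most one coda consonant is licensed; onsets may contain at most 2 consonants).
Epenthesis after each stranded consonant: /h/ → /hɪ/, /b/ → /bɪ/.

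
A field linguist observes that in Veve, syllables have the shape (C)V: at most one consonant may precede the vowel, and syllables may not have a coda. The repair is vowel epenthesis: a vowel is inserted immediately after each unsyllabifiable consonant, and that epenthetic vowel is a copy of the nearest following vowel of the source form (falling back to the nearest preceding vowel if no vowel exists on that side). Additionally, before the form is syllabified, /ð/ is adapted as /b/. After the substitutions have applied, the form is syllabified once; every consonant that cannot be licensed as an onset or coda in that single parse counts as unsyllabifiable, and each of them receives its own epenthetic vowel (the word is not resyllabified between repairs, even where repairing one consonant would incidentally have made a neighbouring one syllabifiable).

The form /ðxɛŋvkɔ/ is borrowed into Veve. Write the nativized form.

bɛxɛŋɔvɔkɔ

Substitution: /ð/ → /b/, giving /bxɛŋvkɔ/.
Syllabifying with onset maximization leaves /b/, /ŋ/, /v/ stranded (no codas are permitted; onsets are limited to one consonant).
Epenthesis after each stranded consonant: /b/ → /bɛ/, /ŋ/ → /ŋɔ/, /v/ → /vɔ/.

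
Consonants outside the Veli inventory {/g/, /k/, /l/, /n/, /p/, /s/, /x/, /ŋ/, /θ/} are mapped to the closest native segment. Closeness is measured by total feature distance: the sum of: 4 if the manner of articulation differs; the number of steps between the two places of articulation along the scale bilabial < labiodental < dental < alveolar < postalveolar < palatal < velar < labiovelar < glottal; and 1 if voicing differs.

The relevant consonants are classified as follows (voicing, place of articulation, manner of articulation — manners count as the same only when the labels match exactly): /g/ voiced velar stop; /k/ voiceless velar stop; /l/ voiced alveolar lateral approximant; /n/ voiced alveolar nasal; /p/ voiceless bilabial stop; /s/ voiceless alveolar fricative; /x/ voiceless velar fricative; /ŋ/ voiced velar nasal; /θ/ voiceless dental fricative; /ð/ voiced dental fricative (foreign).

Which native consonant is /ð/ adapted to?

/θ/ is closest: same manner (fricative), place distance 0 (dental→dental), voicing differs (+1); total 1. Next closest is /s/ at distance 2.

θ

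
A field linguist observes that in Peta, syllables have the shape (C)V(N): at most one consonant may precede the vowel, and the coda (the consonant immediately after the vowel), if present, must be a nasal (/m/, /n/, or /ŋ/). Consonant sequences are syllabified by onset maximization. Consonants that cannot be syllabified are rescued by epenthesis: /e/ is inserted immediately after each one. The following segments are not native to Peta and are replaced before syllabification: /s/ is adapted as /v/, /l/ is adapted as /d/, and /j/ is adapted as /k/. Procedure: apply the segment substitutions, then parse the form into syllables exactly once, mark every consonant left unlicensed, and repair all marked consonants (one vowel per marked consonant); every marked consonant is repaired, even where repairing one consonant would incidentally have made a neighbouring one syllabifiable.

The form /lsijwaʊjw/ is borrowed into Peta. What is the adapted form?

Substitution: /l/ → /d/, /s/ → /v/, /j/ → /k/, giving /dvikwaʊkw/.
The consonants /d/, /k/, /k/, /w/ cannot be parsed into a legal (C)V(N) syllable (only a nasal (/m/, /n/, or /ŋ/) is licensed in coda position; onsets are limited to one consonant).
Epenthesis after each stranded consonant: /d/ → /de/, /k/ → /ke/, /k/ → /ke/, /w/ → /we/.

devikewaʊkewe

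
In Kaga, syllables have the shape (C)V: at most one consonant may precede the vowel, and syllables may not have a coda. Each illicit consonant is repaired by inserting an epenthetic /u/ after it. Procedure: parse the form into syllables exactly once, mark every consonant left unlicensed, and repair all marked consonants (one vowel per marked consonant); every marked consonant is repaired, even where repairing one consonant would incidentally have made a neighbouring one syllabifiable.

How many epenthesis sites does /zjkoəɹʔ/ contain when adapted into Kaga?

The unsyllabifiable consonants are /z/, /j/, /ɹ/, /ʔ/; each receives one epenthetic vowel.

4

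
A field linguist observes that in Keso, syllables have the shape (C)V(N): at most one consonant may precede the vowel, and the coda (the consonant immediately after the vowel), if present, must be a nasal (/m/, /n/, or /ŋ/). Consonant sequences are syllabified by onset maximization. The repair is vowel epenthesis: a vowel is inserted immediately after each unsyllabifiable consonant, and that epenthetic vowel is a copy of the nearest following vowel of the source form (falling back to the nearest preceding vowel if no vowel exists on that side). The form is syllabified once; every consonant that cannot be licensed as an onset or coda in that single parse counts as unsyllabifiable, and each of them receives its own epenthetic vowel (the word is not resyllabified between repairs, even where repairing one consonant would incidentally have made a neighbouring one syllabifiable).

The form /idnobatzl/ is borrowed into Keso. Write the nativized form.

idonobatazala

The consonants /d/, /t/, /z/, /l/ cannot be parsed into a legal (C)V(N) syllable (only a nasal (/m/, /n/, or /ŋ/) is licensed in coda position; onsets are limited to one consonant).
Epenthesis after each stranded consonant: /d/ → /do/, /t/ → /ta/, /z/ → /za/, /l/ → /la/.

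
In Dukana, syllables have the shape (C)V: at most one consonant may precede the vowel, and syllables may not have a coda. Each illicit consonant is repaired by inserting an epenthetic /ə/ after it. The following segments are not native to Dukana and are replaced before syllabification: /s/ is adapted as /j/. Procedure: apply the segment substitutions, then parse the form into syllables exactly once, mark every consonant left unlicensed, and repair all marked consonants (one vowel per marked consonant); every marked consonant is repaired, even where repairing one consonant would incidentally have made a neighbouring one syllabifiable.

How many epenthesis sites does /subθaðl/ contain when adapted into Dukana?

After substitution the input is /jubθaðl/.
The unsyllabifiable consonants are /b/, /ð/, /l/; each receives one epenthetic vowel.

3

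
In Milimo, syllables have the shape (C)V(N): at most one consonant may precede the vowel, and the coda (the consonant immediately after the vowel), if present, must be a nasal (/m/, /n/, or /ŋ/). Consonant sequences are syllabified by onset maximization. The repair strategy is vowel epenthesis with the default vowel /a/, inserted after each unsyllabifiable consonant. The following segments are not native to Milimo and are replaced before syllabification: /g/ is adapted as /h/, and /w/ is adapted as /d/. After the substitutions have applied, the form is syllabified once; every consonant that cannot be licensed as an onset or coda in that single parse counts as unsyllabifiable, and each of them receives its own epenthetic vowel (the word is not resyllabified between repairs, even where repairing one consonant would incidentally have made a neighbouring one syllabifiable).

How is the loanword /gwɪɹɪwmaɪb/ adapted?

hadɪɹɪdamaɪba

Substitution: /g/ → /h/, /w/ → /d/, giving /hdɪɹɪdmaɪb/.
Syllabifying with onset maximization leaves /h/, /d/, /b/ stranded (only a nasal (/m/, /n/, or /ŋ/) is licensed in coda position; onsets are limited to one consonant).
Each unlicensed consonant becomes the onset of a new syllable: /h/ → /ha/, /d/ → /da/, /b/ → /ba/.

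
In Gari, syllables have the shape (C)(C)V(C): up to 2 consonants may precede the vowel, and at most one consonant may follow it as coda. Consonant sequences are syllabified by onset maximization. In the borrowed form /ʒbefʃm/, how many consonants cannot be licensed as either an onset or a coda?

2

Syllabifying with onset maximization leaves /ʃ/, /m/ stranded (at most one coda consonant is licensed; onsets may contain at most 2 consonants).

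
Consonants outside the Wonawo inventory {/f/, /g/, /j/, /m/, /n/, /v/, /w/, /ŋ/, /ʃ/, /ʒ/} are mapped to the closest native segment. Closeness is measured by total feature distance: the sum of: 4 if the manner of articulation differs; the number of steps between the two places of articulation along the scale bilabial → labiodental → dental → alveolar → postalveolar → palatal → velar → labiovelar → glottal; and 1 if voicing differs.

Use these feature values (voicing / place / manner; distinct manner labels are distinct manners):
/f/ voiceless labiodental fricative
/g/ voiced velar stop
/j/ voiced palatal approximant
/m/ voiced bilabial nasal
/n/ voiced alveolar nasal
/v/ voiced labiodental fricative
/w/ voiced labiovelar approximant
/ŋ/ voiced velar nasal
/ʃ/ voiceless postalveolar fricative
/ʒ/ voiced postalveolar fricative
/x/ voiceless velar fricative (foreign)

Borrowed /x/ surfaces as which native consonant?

ʃ

/ʃ/ is closest: same manner (fricative), place distance 2 (velar→postalveolar), same voicing; total 2. Next closest is /ʒ/ at distance 3.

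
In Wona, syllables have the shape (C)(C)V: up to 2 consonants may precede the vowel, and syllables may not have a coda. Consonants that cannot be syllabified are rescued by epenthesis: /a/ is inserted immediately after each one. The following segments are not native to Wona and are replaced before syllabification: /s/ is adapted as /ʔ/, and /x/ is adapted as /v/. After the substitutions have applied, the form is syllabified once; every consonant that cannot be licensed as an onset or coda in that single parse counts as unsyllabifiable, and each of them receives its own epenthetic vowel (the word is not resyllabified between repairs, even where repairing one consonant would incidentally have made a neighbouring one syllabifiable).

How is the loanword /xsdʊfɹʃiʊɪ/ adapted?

Substitution: /x/ → /v/, /s/ → /ʔ/, giving /vʔdʊfɹʃiʊɪ/.
Under (C)(C)V, the unsyllabifiable consonants are /v/, /f/ (no codas are permitted; onsets may contain at most 2 consonants).
Inserting the epenthetic vowel yields /v/ → /va/, /f/ → /fa/.

vaʔdʊfaɹʃiʊɪ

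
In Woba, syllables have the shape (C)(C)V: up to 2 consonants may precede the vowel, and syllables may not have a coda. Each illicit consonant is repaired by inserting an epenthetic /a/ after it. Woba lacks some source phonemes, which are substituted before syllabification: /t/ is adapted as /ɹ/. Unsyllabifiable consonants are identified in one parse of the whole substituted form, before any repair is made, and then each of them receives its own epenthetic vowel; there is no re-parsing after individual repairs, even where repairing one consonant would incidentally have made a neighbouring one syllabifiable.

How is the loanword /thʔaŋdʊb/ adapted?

ɹahʔaŋdʊba

Substitution: /t/ → /ɹ/, giving /ɹhʔaŋdʊb/.
Under (C)(C)V, the unsyllabifiable consonants are /ɹ/, /b/ (no codas are permitted; onsets may contain at most 2 consonants).
Inserting the epenthetic vowel yields /ɹ/ → /ɹa/, /b/ → /ba/.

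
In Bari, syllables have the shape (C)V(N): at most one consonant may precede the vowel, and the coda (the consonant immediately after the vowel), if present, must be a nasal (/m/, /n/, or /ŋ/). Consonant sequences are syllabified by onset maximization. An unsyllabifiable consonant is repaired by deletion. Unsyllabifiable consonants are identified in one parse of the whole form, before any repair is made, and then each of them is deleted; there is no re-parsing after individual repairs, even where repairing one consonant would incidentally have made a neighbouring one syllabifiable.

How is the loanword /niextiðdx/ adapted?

The consonants /x/, /ð/, /d/, /x/ cannot be parsed into a legal (C)V(N) syllable (only a nasal (/m/, /n/, or /ŋ/) is licensed in coda position; onsets are limited to one consonant).
Deleting the stranded consonants removes /x/, /ð/, /d/, /x/.

nieti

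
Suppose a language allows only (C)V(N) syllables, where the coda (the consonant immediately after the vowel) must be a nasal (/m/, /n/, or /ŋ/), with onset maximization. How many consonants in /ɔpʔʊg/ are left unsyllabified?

2

The consonants /p/, /g/ cannot be parsed into a legal (C)V(N) syllable (only a nasal (/m/, /n/, or /ŋ/) is licensed in coda position; onsets are limited to one consonant).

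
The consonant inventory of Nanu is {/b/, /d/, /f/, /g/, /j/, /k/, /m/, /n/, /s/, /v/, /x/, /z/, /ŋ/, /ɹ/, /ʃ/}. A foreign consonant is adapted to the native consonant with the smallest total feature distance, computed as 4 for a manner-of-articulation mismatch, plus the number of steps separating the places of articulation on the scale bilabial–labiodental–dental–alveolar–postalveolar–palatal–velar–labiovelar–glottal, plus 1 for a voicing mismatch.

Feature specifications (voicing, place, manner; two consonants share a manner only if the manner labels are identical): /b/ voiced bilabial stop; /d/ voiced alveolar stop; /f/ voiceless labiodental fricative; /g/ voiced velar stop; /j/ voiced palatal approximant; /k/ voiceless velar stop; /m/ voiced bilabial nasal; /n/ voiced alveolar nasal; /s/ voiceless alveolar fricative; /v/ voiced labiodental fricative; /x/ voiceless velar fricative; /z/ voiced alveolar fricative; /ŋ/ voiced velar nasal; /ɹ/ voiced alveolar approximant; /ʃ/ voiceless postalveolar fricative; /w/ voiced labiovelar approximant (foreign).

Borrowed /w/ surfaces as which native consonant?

j

/j/ is closest: same manner (approximant), place distance 2 (labiovelar→palatal), same voicing; total 2. Next closest is /ɹ/ at distance 4.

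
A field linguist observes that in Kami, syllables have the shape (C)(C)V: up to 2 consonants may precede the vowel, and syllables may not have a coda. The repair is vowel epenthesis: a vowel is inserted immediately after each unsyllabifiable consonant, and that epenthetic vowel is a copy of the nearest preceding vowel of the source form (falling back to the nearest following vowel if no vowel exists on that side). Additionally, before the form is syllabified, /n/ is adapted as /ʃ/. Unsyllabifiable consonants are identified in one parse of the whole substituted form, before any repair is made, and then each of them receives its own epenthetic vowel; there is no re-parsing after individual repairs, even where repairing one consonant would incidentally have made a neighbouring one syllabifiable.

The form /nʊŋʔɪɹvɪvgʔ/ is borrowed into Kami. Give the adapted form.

ʃʊŋʔɪɹvɪvɪgɪʔɪ

Substitution: /n/ → /ʃ/, giving /ʃʊŋʔɪɹvɪvgʔ/.
The consonants /v/, /g/, /ʔ/ cannot be parsed into a legal (C)(C)V syllable (no codas are permitted; onsets may contain at most 2 consonants).
Inserting the epenthetic vowel yields /v/ → /vɪ/, /g/ → /gɪ/, /ʔ/ → /ʔɪ/.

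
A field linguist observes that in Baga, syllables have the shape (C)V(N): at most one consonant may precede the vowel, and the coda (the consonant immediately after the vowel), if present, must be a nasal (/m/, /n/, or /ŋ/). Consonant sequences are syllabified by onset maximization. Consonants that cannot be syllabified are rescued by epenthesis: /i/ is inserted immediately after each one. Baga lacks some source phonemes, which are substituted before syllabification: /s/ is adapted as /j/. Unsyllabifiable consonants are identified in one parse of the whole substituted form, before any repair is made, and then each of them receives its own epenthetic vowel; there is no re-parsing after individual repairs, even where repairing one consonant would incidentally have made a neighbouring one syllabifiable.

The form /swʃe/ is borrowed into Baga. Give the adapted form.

Substitution: /s/ → /j/, giving /jwʃe/.
The consonants /j/, /w/ cannot be parsed into a legal (C)V(N) syllable (only a nasal (/m/, /n/, or /ŋ/) is licensed in coda position; onsets are limited to one consonant).
Inserting the epenthetic vowel yields /j/ → /ji/, /w/ → /wi/.

jiwiʃe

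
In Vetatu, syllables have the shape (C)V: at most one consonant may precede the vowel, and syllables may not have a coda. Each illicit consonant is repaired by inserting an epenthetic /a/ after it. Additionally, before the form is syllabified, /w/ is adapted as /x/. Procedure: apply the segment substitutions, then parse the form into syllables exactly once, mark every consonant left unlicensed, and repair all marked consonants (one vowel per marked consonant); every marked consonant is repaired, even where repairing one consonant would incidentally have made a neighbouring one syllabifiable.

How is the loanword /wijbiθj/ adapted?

Substitution: /w/ → /x/, giving /xijbiθj/.
Syllabifying with onset maximization leaves /j/, /θ/, /j/ stranded (no codas are permitted; onsets are limited to one consonant).
Inserting the epenthetic vowel yields /j/ → /ja/, /θ/ → /θa/, /j/ → /ja/.

xijabiθaja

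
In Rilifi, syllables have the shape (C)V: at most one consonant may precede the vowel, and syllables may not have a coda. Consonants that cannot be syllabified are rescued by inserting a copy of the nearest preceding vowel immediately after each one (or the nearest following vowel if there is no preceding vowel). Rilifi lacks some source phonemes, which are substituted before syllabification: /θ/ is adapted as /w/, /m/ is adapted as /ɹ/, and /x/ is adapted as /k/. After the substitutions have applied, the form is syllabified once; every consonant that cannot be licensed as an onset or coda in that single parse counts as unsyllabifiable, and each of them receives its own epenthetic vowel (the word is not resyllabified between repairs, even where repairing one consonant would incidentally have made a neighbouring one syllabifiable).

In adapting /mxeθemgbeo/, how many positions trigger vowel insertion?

After substitution the input is /ɹkeweɹgbeo/.
The unsyllabifiable consonants are /ɹ/, /ɹ/, /g/; each receives one epenthetic vowel.

3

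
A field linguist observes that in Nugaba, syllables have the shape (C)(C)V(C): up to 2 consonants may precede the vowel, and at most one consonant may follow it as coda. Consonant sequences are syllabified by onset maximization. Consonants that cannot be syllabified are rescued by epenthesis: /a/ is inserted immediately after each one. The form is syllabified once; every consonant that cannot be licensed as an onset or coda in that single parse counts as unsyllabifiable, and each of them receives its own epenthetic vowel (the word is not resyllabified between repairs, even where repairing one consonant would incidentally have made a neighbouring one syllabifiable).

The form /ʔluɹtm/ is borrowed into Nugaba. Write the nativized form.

Under (C)(C)V(C), the unsyllabifiable consonants are /t/, /m/ (at most one coda consonant is licensed; onsets may contain at most 2 consonants).
Epenthesis after each stranded consonant: /t/ → /ta/, /m/ → /ma/.

ʔluɹtama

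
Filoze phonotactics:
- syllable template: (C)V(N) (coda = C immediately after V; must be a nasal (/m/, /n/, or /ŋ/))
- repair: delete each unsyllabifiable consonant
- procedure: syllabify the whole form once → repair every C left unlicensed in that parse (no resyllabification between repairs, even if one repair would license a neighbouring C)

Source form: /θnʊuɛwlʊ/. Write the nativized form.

nʊuɛlʊ

Syllabifying with onset maximization leaves /θ/, /w/ stranded (only a nasal (/m/, /n/, or /ŋ/) is licensed in coda position; onsets are limited to one consonant).
Each unlicensed consonant is deleted: /θ/, /w/.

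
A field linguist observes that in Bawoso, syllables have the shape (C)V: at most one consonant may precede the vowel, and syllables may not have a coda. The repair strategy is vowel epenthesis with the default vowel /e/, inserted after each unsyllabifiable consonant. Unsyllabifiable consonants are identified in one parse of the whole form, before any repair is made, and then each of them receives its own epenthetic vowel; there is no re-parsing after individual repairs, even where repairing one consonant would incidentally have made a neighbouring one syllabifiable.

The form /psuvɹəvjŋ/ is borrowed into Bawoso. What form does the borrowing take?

pesuveɹəvejeŋe

Under (C)V, the unsyllabifiable consonants are /p/, /v/, /v/, /j/, /ŋ/ (no codas are permitted; onsets are limited to one consonant).
Epenthesis after each stranded consonant: /p/ → /pe/, /v/ → /ve/, /v/ → /ve/, /j/ → /je/, /ŋ/ → /ŋe/.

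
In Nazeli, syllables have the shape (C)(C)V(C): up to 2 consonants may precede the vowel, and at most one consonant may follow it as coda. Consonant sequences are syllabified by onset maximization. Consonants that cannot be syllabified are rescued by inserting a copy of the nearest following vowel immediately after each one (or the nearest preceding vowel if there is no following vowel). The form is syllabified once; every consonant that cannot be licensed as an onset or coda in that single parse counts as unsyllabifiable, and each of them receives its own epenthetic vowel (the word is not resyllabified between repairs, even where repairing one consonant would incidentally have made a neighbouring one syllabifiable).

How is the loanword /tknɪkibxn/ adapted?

tɪknɪkibxini

The consonants /t/, /x/, /n/ cannot be parsed into a legal (C)(C)V(C) syllable (at most one coda consonant is licensed; onsets may contain at most 2 consonants).
Each unlicensed consonant becomes the onset of a new syllable: /t/ → /tɪ/, /x/ → /xi/, /n/ → /ni/.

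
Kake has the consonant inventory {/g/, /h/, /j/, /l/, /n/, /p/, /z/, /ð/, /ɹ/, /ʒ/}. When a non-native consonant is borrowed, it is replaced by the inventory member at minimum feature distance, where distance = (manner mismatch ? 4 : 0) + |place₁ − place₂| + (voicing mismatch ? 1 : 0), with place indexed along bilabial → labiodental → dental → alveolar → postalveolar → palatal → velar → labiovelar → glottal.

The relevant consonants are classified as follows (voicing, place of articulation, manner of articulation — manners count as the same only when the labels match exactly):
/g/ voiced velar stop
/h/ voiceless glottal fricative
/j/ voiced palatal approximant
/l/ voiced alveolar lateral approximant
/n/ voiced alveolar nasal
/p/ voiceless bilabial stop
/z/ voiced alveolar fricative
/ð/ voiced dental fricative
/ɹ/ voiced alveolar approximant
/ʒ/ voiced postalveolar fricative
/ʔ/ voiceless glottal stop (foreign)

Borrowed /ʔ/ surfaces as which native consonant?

g

/g/ is closest: same manner (stop), place distance 2 (glottal→velar), voicing differs (+1); total 3. Next closest is /h/ at distance 4.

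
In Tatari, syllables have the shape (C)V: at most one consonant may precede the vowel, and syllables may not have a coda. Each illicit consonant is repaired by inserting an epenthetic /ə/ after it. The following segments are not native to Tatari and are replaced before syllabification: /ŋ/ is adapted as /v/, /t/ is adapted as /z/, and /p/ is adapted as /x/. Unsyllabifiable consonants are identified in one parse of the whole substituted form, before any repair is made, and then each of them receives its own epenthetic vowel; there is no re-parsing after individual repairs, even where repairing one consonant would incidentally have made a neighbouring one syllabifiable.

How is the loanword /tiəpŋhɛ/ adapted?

ziəxəvəhɛ

Substitution: /t/ → /z/, /p/ → /x/, /ŋ/ → /v/, giving /ziəxvhɛ/.
Syllabifying with onset maximization leaves /x/, /v/ stranded (no codas are permitted; onsets are limited to one consonant).
Inserting the epenthetic vowel yields /x/ → /xə/, /v/ → /və/.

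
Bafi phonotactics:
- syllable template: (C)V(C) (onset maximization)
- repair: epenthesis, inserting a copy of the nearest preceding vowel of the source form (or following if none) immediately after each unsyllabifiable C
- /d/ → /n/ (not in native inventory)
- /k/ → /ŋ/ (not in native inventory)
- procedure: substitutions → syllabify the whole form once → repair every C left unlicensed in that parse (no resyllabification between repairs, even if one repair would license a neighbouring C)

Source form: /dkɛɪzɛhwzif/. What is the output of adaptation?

nɛŋɛɪzɛhwɛzif

Substitution: /d/ → /n/, /k/ → /ŋ/, giving /nŋɛɪzɛhwzif/.
Under (C)V(C), the unsyllabifiable consonants are /n/, /w/ (at most one coda consonant is licensed; onsets are limited to one consonant).
Inserting the epenthetic vowel yields /n/ → /nɛ/, /w/ → /wɛ/.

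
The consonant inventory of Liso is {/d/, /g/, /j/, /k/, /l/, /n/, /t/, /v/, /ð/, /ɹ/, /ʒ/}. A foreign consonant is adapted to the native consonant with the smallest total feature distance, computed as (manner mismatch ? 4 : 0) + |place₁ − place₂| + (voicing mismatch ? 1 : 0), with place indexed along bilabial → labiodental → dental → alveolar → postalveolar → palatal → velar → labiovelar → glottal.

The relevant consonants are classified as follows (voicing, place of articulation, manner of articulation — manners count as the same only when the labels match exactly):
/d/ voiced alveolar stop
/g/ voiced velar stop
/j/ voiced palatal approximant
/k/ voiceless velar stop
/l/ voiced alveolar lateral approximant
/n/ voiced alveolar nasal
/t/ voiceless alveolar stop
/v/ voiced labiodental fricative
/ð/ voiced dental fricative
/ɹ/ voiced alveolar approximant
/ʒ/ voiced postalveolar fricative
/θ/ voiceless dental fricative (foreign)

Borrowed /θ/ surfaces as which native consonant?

ð

/ð/ is closest: same manner (fricative), place distance 0 (dental→dental), voicing differs (+1); total 1. Next closest is /v/ at distance 2.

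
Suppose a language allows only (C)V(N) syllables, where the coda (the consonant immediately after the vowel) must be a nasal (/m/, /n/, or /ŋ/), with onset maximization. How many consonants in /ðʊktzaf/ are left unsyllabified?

Syllabifying with onset maximization leaves /k/, /t/, /f/ stranded (only a nasal (/m/, /n/, or /ŋ/) is licensed in coda position; onsets are limited to one consonant).

3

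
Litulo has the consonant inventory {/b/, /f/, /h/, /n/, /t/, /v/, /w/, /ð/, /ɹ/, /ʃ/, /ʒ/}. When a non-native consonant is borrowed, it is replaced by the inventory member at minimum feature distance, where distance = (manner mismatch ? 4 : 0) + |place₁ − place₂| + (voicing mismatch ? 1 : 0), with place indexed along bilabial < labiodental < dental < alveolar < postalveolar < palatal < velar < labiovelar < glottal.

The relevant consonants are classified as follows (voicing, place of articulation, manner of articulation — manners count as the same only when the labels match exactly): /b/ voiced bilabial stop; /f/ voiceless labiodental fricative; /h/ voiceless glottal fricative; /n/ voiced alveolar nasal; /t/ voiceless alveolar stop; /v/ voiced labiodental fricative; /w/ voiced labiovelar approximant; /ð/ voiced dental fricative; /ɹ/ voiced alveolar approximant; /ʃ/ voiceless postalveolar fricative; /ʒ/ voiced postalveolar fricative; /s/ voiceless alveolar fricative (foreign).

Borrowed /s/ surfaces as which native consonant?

/ʃ/ is closest: same manner (fricative), place distance 1 (alveolar→postalveolar), same voicing; total 1. Next closest is /f/ at distance 2.

ʃ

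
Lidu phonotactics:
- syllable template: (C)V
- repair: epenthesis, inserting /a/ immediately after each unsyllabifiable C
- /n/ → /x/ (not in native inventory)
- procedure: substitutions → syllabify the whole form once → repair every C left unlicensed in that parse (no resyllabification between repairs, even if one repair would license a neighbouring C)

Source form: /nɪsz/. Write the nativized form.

Substitution: /n/ → /x/, giving /xɪsz/.
Syllabifying with onset maximization leaves /s/, /z/ stranded (no codas are permitted; onsets are limited to one consonant).
Inserting the epenthetic vowel yields /s/ → /sa/, /z/ → /za/.

xɪsaza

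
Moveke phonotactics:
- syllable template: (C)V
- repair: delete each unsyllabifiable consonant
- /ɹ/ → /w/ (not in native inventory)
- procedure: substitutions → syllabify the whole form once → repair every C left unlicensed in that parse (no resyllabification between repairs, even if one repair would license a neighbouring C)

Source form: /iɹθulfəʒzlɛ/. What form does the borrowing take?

Substitution: /ɹ/ → /w/, giving /iwθulfəʒzlɛ/.
The consonants /w/, /l/, /ʒ/, /z/ cannot be parsed into a legal (C)V syllable (no codas are permitted; onsets are limited to one consonant).
Deleting the stranded consonants removes /w/, /l/, /ʒ/, /z/.

iθufəlɛ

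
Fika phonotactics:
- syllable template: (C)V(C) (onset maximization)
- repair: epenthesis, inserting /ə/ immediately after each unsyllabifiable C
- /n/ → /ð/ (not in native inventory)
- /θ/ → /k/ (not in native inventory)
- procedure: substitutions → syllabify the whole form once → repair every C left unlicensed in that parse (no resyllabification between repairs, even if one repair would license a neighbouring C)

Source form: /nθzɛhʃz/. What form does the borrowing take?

Substitution: /n/ → /ð/, /θ/ → /k/, giving /ðkzɛhʃz/.
The consonants /ð/, /k/, /ʃ/, /z/ cannot be parsed into a legal (C)V(C) syllable (at most one coda consonant is licensed; onsets are limited to one consonant).
Each unlicensed consonant becomes the onset of a new syllable: /ð/ → /ðə/, /k/ → /kə/, /ʃ/ → /ʃə/, /z/ → /zə/.

ðəkəzɛhʃəzə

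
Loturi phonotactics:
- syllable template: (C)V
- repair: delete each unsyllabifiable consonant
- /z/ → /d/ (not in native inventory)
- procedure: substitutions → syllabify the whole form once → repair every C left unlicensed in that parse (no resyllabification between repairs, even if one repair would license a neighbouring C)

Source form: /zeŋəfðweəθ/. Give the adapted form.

deŋəweə

Substitution: /z/ → /d/, giving /deŋəfðweəθ/.
The consonants /f/, /ð/, /θ/ cannot be parsed into a legal (C)V syllable (no codas are permitted; onsets are limited to one consonant).
Each unlicensed consonant is deleted: /f/, /ð/, /θ/.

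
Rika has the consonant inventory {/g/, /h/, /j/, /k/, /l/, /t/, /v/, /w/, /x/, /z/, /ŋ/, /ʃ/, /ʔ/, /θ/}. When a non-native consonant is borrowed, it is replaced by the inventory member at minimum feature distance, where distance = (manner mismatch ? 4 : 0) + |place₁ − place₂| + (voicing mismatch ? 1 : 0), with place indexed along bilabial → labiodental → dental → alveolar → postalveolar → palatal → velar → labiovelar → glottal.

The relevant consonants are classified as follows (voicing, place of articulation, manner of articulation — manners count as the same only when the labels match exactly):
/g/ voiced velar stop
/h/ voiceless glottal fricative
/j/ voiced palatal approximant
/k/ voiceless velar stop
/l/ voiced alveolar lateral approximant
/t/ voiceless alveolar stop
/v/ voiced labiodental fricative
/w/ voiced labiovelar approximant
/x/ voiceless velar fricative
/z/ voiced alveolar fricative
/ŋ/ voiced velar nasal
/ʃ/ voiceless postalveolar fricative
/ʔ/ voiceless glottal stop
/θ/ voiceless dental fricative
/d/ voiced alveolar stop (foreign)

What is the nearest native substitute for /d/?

t

/t/ is closest: same manner (stop), place distance 0 (alveolar→alveolar), voicing differs (+1); total 1. Next closest is /g/ at distance 3.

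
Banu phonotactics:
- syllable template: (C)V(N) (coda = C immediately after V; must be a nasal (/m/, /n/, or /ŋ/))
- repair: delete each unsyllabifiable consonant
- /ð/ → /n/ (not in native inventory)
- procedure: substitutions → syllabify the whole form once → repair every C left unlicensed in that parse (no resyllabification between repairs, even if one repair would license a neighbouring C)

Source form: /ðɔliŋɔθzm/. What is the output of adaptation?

nɔliŋɔ

Substitution: /ð/ → /n/, giving /nɔliŋɔθzm/.
The consonants /θ/, /z/, /m/ cannot be parsed into a legal (C)V(N) syllable (only a nasal (/m/, /n/, or /ŋ/) is licensed in coda position; onsets are limited to one consonant).
Each unlicensed consonant is deleted: /θ/, /z/, /m/.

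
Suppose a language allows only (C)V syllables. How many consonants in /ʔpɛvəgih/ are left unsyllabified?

Under (C)V, the unsyllabifiable consonants are /ʔ/, /h/ (no codas are permitted; onsets are limited to one consonant).

2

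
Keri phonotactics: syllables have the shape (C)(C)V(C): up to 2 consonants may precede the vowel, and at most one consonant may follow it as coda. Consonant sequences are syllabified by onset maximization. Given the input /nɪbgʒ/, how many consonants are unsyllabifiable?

Under (C)(C)V(C), the unsyllabifiable consonants are /g/, /ʒ/ (at most one coda consonant is licensed; onsets may contain at most 2 consonants).

2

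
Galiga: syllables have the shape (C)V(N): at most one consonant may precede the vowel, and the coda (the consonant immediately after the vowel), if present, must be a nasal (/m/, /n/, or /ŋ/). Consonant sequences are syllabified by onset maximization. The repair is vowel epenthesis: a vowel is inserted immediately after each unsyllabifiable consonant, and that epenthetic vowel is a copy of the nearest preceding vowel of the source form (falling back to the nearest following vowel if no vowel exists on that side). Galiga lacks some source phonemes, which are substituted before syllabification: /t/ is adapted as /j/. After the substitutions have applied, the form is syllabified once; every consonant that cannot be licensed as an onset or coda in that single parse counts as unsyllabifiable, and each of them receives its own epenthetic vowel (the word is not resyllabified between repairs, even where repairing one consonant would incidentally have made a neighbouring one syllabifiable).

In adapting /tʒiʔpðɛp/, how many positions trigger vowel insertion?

After substitution the input is /jʒiʔpðɛp/.
The unsyllabifiable consonants are /j/, /ʔ/, /p/, /p/; each receives one epenthetic vowel.

4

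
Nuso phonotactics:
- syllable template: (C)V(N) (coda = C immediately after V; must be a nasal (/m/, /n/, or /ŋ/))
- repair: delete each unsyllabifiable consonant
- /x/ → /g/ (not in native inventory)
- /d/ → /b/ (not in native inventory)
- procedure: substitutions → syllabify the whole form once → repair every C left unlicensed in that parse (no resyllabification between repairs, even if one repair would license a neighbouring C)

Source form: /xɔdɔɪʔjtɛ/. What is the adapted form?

gɔbɔɪtɛ

Substitution: /x/ → /g/, /d/ → /b/, giving /gɔbɔɪʔjtɛ/.
Under (C)V(N), the unsyllabifiable consonants are /ʔ/, /j/ (only a nasal (/m/, /n/, or /ŋ/) is licensed in coda position; onsets are limited to one consonant).
Deletion applies to /ʔ/, /j/.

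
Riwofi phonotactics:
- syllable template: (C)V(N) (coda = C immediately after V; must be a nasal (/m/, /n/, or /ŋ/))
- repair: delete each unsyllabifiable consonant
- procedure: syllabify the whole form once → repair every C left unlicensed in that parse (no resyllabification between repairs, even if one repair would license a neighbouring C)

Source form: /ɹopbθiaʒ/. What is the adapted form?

ɹoθia

Syllabifying with onset maximization leaves /p/, /b/, /ʒ/ stranded (only a nasal (/m/, /n/, or /ŋ/) is licensed in coda position; onsets are limited to one consonant).
Deleting the stranded consonants removes /p/, /b/, /ʒ/.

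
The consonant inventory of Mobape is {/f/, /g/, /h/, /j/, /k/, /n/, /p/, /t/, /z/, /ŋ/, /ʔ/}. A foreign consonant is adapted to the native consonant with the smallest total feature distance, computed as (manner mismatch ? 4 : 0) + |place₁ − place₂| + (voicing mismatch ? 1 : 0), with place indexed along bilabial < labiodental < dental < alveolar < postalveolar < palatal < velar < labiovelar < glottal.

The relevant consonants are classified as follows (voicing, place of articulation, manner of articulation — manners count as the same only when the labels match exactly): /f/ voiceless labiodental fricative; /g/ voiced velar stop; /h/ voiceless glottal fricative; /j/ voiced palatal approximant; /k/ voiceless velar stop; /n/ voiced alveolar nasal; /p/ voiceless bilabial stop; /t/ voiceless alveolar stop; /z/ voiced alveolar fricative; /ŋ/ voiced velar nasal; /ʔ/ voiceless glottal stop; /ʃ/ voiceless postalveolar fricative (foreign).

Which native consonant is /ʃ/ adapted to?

/z/ is closest: same manner (fricative), place distance 1 (postalveolar→alveolar), voicing differs (+1); total 2. Next closest is /f/ at distance 3.

z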